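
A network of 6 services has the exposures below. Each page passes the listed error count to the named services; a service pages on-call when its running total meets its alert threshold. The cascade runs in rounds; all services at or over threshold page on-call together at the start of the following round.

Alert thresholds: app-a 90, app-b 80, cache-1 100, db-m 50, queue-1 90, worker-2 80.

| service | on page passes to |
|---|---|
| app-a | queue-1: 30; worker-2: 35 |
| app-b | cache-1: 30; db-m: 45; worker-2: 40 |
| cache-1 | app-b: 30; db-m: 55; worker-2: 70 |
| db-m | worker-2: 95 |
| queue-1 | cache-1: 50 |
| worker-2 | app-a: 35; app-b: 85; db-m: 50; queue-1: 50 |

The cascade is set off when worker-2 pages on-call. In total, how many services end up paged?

Round 1 — worker-2 pages on-call (initial).
  app-a: +35 → 35 < 90
  app-b: +85 → 85 ≥ 80
  db-m: +50 → 50 ≥ 50
  queue-1: +50 → 50 < 90
Round 2 — app-b, db-m page on-call.
  cache-1: +30 → 30 < 100
No further pages.

3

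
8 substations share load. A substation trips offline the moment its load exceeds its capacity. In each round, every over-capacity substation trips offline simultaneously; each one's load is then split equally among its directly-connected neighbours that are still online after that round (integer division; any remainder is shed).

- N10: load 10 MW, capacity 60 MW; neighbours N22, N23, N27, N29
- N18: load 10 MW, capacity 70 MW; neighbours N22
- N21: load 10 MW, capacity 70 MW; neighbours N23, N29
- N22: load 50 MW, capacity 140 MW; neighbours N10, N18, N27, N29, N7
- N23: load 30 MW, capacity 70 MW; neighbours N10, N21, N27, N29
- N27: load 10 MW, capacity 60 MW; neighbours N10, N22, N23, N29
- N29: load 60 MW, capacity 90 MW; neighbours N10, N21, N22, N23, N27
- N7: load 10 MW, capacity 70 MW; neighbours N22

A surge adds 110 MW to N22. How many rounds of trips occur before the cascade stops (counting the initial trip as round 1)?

Round 1 — N22 at 160 > 140. N22 trips offline.
  N22 sheds 160 MW to N10, N18, N27, N29, N7: 32 each.
    N10: 10+32 = 42 ≤ 60
    N18: 10+32 = 42 ≤ 70
    N27: 10+32 = 42 ≤ 60
    N29: 60+32 = 92 > 90
    N7: 10+32 = 42 ≤ 70
Round 2 — N29 trips offline.
  N29 sheds 92 MW to N10, N21, N23, N27: 23 each.
    N10: 42+23 = 65 > 60
    N21: 10+23 = 33 ≤ 70
    N23: 30+23 = 53 ≤ 70
    N27: 42+23 = 65 > 60
Round 3 — N10, N27 trip offline.
  N10 sheds 65 MW to N23: 65 each.
    N23: 53+65 = 118 > 70
  N27 sheds 65 MW to N23: 65 each.
    N23: 118+65 = 183 > 70
Round 4 — N23 trips offline.
  N23 sheds 183 MW to N21: 183 each.
    N21: 33+183 = 216 > 70
Round 5 — N21 trips offline.
  N21 sheds 216 MW: no online neighbours, lost.
No further trips.

5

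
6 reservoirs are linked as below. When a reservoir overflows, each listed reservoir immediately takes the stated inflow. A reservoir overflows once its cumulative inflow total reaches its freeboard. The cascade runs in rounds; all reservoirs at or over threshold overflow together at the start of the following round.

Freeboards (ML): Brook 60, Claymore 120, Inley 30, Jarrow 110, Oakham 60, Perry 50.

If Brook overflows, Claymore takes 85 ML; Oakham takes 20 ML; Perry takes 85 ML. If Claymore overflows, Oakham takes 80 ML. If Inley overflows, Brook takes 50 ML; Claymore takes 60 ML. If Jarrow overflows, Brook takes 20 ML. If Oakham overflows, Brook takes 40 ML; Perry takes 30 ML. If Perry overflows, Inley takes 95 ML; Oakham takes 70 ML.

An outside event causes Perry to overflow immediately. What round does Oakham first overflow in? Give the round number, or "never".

2

Round 1 — Perry overflows (initial).
  Inley: +95 → 95 ≥ 30
  Oakham: +70 → 70 ≥ 60
Round 2 — Inley, Oakham overflow.
  Brook: +50+40 → 90 ≥ 60
  Claymore: +60 → 60 < 120
Round 3 — Brook overflows.
  Claymore: +85 → 145 ≥ 120
Round 4 — Claymore overflows.
No further overflows.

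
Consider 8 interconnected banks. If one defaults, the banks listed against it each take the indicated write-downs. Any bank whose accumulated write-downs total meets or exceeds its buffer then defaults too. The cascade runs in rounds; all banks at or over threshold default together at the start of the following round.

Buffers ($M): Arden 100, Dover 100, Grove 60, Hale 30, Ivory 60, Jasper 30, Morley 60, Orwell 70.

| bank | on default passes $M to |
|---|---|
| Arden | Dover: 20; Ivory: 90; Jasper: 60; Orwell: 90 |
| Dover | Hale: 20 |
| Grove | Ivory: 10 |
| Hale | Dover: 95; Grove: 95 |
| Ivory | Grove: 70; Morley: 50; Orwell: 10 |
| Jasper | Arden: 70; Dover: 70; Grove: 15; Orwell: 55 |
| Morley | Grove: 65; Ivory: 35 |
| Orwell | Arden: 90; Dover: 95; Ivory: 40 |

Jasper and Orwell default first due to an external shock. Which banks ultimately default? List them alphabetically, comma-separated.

Arden, Dover, Grove, Ivory, Jasper, Orwell

Round 1 — Jasper, Orwell default (initial).
  Arden: +70+90 → 160 ≥ 100
  Dover: +70+95 → 165 ≥ 100
  Grove: +15 → 15 < 60
  Ivory: +40 → 40 < 60
Round 2 — Arden, Dover default.
  Hale: +20 → 20 < 30
  Ivory: +90 → 130 ≥ 60
Round 3 — Ivory defaults.
  Grove: +70 → 85 ≥ 60
  Morley: +50 → 50 < 60
Round 4 — Grove defaults.
No further defaults.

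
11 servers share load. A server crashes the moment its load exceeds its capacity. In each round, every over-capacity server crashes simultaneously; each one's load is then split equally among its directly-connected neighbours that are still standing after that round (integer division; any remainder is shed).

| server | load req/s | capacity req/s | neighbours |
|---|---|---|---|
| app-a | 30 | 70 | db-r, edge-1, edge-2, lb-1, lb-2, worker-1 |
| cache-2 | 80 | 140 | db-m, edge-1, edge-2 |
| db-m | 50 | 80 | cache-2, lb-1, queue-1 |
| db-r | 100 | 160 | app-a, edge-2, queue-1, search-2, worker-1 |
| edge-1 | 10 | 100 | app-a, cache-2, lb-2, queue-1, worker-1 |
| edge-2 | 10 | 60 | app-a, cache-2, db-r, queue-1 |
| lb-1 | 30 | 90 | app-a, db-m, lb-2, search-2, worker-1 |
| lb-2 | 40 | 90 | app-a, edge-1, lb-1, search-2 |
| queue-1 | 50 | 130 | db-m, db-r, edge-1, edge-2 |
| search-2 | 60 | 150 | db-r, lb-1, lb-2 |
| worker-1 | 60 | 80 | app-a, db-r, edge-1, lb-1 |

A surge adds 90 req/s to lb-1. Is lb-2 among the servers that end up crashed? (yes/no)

Round 1 — lb-1 at 120 > 90. lb-1 crashes.
  lb-1 sheds 120 req/s to app-a, db-m, lb-2, search-2, worker-1: 24 each.
    app-a: 30+24 = 54 ≤ 70
    db-m: 50+24 = 74 ≤ 80
    lb-2: 40+24 = 64 ≤ 90
    search-2: 60+24 = 84 ≤ 150
    worker-1: 60+24 = 84 > 80
Round 2 — worker-1 crashes.
  worker-1 sheds 84 req/s to app-a, db-r, edge-1: 28 each.
    app-a: 54+28 = 82 > 70
    db-r: 100+28 = 128 ≤ 160
    edge-1: 10+28 = 38 ≤ 100
Round 3 — app-a crashes.
  app-a sheds 82 req/s to db-r, edge-1, edge-2, lb-2: 20 each (2 lost).
    db-r: 128+20 = 148 ≤ 160
    edge-1: 38+20 = 58 ≤ 100
    edge-2: 10+20 = 30 ≤ 60
    lb-2: 64+20 = 84 ≤ 90
No further crashes.

no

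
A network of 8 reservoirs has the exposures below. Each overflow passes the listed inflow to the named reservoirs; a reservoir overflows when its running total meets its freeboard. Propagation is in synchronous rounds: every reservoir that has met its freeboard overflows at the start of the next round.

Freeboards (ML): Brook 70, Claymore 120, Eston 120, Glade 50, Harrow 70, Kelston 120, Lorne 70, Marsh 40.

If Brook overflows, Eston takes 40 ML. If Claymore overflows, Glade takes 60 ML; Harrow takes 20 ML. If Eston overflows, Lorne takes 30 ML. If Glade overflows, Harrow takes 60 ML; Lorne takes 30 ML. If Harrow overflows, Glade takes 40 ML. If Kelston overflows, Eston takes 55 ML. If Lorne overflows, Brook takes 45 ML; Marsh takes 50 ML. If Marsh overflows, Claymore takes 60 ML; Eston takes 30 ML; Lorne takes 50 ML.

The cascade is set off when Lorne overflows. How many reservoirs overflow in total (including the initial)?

2

Round 1 — Lorne overflows (initial).
  Brook: +45 → 45 < 70
  Marsh: +50 → 50 ≥ 40
Round 2 — Marsh overflows.
  Claymore: +60 → 60 < 120
  Eston: +30 → 30 < 120
No further overflows.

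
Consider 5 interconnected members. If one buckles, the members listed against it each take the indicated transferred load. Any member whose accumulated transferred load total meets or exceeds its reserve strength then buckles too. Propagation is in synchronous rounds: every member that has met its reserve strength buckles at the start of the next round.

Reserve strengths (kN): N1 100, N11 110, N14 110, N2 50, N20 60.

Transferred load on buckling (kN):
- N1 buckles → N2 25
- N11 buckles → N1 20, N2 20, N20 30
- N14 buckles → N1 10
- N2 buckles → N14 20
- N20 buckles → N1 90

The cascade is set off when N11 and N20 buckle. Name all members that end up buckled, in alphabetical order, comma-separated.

N1, N11, N20

Round 1 — N11, N20 buckle (initial).
  N1: +20+90 → 110 ≥ 100
  N2: +20 → 20 < 50
Round 2 — N1 buckles.
  N2: +25 → 45 < 50
No further bucklings.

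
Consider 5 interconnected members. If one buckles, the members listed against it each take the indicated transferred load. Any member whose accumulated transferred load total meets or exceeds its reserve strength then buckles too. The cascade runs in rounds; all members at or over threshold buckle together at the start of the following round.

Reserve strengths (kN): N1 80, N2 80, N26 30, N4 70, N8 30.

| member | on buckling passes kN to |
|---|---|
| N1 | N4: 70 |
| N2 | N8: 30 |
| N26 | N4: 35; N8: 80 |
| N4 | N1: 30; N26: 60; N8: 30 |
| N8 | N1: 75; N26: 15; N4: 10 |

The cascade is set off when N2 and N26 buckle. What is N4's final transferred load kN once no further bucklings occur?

Round 1 — N2, N26 buckle (initial).
  N4: +35 → 35 < 70
  N8: +30+80 → 110 ≥ 30
Round 2 — N8 buckles.
  N1: +75 → 75 < 80
  N4: +10 → 45 < 70
No further bucklings.

45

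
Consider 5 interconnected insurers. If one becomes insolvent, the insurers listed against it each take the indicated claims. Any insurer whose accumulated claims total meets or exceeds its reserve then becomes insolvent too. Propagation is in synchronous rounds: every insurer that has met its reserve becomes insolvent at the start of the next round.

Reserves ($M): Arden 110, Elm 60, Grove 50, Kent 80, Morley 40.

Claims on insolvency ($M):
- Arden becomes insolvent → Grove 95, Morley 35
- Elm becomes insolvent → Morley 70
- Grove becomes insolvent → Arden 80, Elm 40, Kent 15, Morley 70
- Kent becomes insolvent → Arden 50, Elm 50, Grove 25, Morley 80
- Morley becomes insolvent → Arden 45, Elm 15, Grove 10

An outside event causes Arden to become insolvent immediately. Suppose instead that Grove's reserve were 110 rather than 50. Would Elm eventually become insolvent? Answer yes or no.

no

With Grove's reserve at 110:
Round 1 — Arden becomes insolvent (initial).
  Grove: +95 → 95 < 110
  Morley: +35 → 35 < 40
No further insolvencies.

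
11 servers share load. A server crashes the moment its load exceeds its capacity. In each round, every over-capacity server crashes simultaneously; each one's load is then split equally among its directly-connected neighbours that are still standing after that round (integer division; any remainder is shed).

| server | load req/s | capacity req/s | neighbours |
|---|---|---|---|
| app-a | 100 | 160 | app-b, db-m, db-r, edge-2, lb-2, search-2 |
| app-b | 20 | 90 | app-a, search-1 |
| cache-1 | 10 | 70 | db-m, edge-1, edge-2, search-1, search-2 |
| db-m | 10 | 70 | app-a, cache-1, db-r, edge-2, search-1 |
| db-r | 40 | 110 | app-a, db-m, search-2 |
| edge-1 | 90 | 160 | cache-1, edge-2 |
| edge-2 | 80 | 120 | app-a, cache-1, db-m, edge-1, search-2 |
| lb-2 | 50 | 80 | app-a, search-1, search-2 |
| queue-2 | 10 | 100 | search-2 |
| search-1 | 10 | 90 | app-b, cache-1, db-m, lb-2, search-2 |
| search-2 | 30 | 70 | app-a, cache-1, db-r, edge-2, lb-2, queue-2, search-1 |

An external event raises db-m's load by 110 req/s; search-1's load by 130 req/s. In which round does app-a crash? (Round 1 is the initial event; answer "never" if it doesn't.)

3

Round 1 — db-m at 120 > 70; search-1 at 140 > 90. db-m, search-1 crash.
  db-m sheds 120 req/s to app-a, cache-1, db-r, edge-2: 30 each.
    app-a: 100+30 = 130 ≤ 160
    cache-1: 10+30 = 40 ≤ 70
    db-r: 40+30 = 70 ≤ 110
    edge-2: 80+30 = 110 ≤ 120
  search-1 sheds 140 req/s to app-b, cache-1, lb-2, search-2: 35 each.
    app-b: 20+35 = 55 ≤ 90
    cache-1: 40+35 = 75 > 70
    lb-2: 50+35 = 85 > 80
    search-2: 30+35 = 65 ≤ 70
Round 2 — cache-1, lb-2 crash.
  cache-1 sheds 75 req/s to edge-1, edge-2, search-2: 25 each.
    edge-1: 90+25 = 115 ≤ 160
    edge-2: 110+25 = 135 > 120
    search-2: 65+25 = 90 > 70
  lb-2 sheds 85 req/s to app-a, search-2: 42 each (1 lost).
    app-a: 130+42 = 172 > 160
    search-2: 90+42 = 132 > 70
Round 3 — app-a, edge-2, search-2 crash.
  app-a sheds 172 req/s to app-b, db-r: 86 each.
    app-b: 55+86 = 141 > 90
    db-r: 70+86 = 156 > 110
  edge-2 sheds 135 req/s to edge-1: 135 each.
    edge-1: 115+135 = 250 > 160
  search-2 sheds 132 req/s to db-r, queue-2: 66 each.
    db-r: 156+66 = 222 > 110
    queue-2: 10+66 = 76 ≤ 100
Round 4 — app-b, db-r, edge-1 crash.
  app-b sheds 141 req/s: no online neighbours, lost.
  db-r sheds 222 req/s: no online neighbours, lost.
  edge-1 sheds 250 req/s: no online neighbours, lost.
No further crashes.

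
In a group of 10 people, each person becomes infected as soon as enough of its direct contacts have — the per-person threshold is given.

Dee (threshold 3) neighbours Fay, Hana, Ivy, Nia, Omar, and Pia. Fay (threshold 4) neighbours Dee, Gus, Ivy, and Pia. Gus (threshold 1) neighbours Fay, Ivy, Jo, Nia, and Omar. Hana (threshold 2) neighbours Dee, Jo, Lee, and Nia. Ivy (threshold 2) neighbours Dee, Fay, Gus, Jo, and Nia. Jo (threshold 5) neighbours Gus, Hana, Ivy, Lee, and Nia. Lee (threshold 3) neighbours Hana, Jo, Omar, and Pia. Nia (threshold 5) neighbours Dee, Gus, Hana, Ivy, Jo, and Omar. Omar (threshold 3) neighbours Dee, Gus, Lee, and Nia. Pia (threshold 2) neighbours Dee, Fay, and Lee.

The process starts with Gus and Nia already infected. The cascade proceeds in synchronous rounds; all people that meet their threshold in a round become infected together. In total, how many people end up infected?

Round 1 — Gus, Nia become infected (initial).
Round 2 — checking thresholds:
  Dee: 1 of 6 neighbours < 3, holds.
  Fay: 1 of 4 neighbours < 4, holds.
  Hana: 1 of 4 neighbours < 2, holds.
  Ivy: 2 of 5 neighbours ≥ 2, becomes infected.
  Jo: 2 of 5 neighbours < 5, holds.
  Omar: 2 of 4 neighbours < 3, holds.
Round 3 — no new infections; cascade stops.

3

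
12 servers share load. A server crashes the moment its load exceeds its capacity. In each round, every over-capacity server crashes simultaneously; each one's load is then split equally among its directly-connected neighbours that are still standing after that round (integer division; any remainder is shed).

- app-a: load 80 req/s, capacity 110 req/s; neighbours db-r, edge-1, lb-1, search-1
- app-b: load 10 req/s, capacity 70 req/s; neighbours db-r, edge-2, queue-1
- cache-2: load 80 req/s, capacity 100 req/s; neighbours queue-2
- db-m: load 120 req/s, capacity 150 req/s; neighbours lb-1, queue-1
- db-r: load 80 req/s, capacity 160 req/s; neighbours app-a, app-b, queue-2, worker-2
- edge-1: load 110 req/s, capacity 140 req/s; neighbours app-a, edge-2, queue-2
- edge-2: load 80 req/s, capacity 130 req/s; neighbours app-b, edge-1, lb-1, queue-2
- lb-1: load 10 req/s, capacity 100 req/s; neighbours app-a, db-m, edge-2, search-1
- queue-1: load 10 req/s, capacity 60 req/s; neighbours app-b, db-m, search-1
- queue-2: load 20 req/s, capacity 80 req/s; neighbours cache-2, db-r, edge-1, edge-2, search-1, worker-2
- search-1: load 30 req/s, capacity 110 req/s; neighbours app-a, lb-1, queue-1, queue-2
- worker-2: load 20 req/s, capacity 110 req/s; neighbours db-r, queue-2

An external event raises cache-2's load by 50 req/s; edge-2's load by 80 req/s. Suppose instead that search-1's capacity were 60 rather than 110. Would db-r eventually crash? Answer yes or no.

With search-1's capacity at 60:
Round 1 — cache-2 at 130 > 100; edge-2 at 160 > 130. cache-2, edge-2 crash.
  cache-2 sheds 130 req/s to queue-2: 130 each.
    queue-2: 20+130 = 150 > 80
  edge-2 sheds 160 req/s to app-b, edge-1, lb-1, queue-2: 40 each.
    app-b: 10+40 = 50 ≤ 70
    edge-1: 110+40 = 150 > 140
    lb-1: 10+40 = 50 ≤ 100
    queue-2: 150+40 = 190 > 80
Round 2 — edge-1, queue-2 crash.
  edge-1 sheds 150 req/s to app-a: 150 each.
    app-a: 80+150 = 230 > 110
  queue-2 sheds 190 req/s to db-r, search-1, worker-2: 63 each (1 lost).
    db-r: 80+63 = 143 ≤ 160
    search-1: 30+63 = 93 > 60
    worker-2: 20+63 = 83 ≤ 110
Round 3 — app-a, search-1 crash.
  app-a sheds 230 req/s to db-r, lb-1: 115 each.
    db-r: 143+115 = 258 > 160
    lb-1: 50+115 = 165 > 100
  search-1 sheds 93 req/s to lb-1, queue-1: 46 each (1 lost).
    lb-1: 165+46 = 211 > 100
    queue-1: 10+46 = 56 ≤ 60
Round 4 — db-r, lb-1 crash.
  db-r sheds 258 req/s to app-b, worker-2: 129 each.
    app-b: 50+129 = 179 > 70
    worker-2: 83+129 = 212 > 110
  lb-1 sheds 211 req/s to db-m: 211 each.
    db-m: 120+211 = 331 > 150
Round 5 — app-b, db-m, worker-2 crash.
  app-b sheds 179 req/s to queue-1: 179 each.
    queue-1: 56+179 = 235 > 60
  db-m sheds 331 req/s to queue-1: 331 each.
    queue-1: 235+331 = 566 > 60
  worker-2 sheds 212 req/s: no online neighbours, lost.
Round 6 — queue-1 crashes.
  queue-1 sheds 566 req/s: no online neighbours, lost.
No further crashes.

yes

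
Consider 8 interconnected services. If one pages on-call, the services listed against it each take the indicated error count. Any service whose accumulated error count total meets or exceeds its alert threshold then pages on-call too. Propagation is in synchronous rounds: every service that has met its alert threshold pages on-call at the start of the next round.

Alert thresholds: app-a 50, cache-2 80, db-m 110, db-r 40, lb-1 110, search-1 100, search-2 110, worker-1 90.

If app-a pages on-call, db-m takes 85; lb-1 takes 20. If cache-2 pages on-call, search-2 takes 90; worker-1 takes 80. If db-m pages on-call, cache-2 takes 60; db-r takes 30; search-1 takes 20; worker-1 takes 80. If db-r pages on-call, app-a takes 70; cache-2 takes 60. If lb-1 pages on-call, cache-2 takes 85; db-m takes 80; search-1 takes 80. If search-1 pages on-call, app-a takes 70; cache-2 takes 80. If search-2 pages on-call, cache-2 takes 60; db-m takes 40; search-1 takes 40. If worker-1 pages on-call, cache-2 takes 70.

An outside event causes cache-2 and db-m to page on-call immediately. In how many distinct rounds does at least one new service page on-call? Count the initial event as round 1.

Round 1 — cache-2, db-m page on-call (initial).
  db-r: +30 → 30 < 40
  search-1: +20 → 20 < 100
  search-2: +90 → 90 < 110
  worker-1: +80+80 → 160 ≥ 90
Round 2 — worker-1 pages on-call.
No further pages.

2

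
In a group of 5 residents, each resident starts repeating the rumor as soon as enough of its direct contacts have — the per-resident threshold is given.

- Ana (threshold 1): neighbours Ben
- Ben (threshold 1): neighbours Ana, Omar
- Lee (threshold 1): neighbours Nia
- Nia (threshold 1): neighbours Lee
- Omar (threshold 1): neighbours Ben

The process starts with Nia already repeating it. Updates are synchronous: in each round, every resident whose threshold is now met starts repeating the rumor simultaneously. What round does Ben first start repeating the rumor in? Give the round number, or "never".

never

Round 1 — Nia starts repeating the rumor (initial).
Round 2 — checking thresholds:
  Lee: 1 of 1 neighbours ≥ 1, starts repeating the rumor.
Round 3 — no new spreads; cascade stops.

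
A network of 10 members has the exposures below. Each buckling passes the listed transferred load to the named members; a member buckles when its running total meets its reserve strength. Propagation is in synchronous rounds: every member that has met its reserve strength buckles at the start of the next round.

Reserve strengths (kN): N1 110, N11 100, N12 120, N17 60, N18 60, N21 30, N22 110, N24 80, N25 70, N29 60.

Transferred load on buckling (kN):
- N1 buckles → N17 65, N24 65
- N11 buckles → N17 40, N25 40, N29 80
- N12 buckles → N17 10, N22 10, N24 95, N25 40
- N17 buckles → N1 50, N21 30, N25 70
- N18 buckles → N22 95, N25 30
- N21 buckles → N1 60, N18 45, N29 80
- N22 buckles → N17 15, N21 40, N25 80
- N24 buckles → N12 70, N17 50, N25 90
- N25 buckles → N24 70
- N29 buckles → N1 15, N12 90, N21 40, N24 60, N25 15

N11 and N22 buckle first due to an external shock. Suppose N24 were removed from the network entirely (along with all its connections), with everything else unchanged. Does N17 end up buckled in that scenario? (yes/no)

With N24 removed:
Round 1 — N11, N22 buckle (initial).
  N17: +40+15 → 55 < 60
  N21: +40 → 40 ≥ 30
  N25: +40+80 → 120 ≥ 70
  N29: +80 → 80 ≥ 60
Round 2 — N21, N25, N29 buckle.
  N1: +60+15 → 75 < 110
  N12: +90 → 90 < 120
  N18: +45 → 45 < 60
No further bucklings.

no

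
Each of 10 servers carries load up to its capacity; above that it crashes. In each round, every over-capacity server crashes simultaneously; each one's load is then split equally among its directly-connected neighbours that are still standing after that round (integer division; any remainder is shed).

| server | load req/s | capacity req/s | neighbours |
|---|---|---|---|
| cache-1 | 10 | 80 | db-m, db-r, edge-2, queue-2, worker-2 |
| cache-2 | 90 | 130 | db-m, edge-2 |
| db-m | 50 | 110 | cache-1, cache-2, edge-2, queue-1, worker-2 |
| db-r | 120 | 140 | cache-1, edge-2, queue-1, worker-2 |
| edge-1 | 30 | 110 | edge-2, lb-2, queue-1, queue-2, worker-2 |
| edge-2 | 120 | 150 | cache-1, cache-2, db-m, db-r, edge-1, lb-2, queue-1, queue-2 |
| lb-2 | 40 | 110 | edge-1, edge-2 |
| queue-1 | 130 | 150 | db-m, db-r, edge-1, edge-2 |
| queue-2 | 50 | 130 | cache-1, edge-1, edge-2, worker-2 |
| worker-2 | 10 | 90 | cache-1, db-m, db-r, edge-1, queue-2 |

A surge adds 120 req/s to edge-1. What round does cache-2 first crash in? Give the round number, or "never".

Round 1 — edge-1 at 150 > 110. edge-1 crashes.
  edge-1 sheds 150 req/s to edge-2, lb-2, queue-1, queue-2, worker-2: 30 each.
    edge-2: 120+30 = 150 ≤ 150
    lb-2: 40+30 = 70 ≤ 110
    queue-1: 130+30 = 160 > 150
    queue-2: 50+30 = 80 ≤ 130
    worker-2: 10+30 = 40 ≤ 90
Round 2 — queue-1 crashes.
  queue-1 sheds 160 req/s to db-m, db-r, edge-2: 53 each (1 lost).
    db-m: 50+53 = 103 ≤ 110
    db-r: 120+53 = 173 > 140
    edge-2: 150+53 = 203 > 150
Round 3 — db-r, edge-2 crash.
  db-r sheds 173 req/s to cache-1, worker-2: 86 each (1 lost).
    cache-1: 10+86 = 96 > 80
    worker-2: 40+86 = 126 > 90
  edge-2 sheds 203 req/s to cache-1, cache-2, db-m, lb-2, queue-2: 40 each (3 lost).
    cache-1: 96+40 = 136 > 80
    cache-2: 90+40 = 130 ≤ 130
    db-m: 103+40 = 143 > 110
    lb-2: 70+40 = 110 ≤ 110
    queue-2: 80+40 = 120 ≤ 130
Round 4 — cache-1, db-m, worker-2 crash.
  cache-1 sheds 136 req/s to queue-2: 136 each.
    queue-2: 120+136 = 256 > 130
  db-m sheds 143 req/s to cache-2: 143 each.
    cache-2: 130+143 = 273 > 130
  worker-2 sheds 126 req/s to queue-2: 126 each.
    queue-2: 256+126 = 382 > 130
Round 5 — cache-2, queue-2 crash.
  cache-2 sheds 273 req/s: no online neighbours, lost.
  queue-2 sheds 382 req/s: no online neighbours, lost.
No further crashes.

5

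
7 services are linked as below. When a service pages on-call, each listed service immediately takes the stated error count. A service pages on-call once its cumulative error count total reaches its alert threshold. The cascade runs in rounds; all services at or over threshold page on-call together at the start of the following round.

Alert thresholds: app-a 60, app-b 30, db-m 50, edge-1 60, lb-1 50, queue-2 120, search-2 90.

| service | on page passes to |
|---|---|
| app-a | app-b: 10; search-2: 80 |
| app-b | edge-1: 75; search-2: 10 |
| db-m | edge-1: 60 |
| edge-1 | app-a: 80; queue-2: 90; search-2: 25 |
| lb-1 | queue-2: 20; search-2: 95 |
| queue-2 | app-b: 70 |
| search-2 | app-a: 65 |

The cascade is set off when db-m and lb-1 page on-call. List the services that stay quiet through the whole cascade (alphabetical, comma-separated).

Round 1 — db-m, lb-1 page on-call (initial).
  edge-1: +60 → 60 ≥ 60
  queue-2: +20 → 20 < 120
  search-2: +95 → 95 ≥ 90
Round 2 — edge-1, search-2 page on-call.
  app-a: +80+65 → 145 ≥ 60
  queue-2: +90 → 110 < 120
Round 3 — app-a pages on-call.
  app-b: +10 → 10 < 30
No further pages.

app-b, queue-2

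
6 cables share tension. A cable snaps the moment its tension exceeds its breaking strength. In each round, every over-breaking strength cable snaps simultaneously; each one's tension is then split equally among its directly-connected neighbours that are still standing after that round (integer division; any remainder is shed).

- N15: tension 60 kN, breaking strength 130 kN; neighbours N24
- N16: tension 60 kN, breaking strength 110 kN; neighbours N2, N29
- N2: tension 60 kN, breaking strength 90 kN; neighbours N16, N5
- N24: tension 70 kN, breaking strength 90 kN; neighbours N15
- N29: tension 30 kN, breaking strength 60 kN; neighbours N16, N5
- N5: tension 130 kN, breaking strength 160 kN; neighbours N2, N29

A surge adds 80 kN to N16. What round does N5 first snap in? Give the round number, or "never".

3

Round 1 — N16 at 140 > 110. N16 snaps.
  N16 sheds 140 kN to N2, N29: 70 each.
    N2: 60+70 = 130 > 90
    N29: 30+70 = 100 > 60
Round 2 — N2, N29 snap.
  N2 sheds 130 kN to N5: 130 each.
    N5: 130+130 = 260 > 160
  N29 sheds 100 kN to N5: 100 each.
    N5: 260+100 = 360 > 160
Round 3 — N5 snaps.
  N5 sheds 360 kN: no online neighbours, lost.
No further breaks.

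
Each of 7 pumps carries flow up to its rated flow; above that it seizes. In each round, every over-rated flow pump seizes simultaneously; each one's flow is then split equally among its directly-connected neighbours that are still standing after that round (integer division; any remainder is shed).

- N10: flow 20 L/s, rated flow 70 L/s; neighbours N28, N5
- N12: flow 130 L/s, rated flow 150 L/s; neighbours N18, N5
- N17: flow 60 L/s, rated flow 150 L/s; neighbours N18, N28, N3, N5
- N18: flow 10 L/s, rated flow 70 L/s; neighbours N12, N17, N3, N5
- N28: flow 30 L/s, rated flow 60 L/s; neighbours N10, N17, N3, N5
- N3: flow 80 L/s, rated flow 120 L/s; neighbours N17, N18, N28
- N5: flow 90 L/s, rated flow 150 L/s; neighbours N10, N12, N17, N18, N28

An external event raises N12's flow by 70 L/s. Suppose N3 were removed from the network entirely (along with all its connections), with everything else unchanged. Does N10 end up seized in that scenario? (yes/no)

With N3 removed:
Round 1 — N12 at 200 > 150. N12 seizes.
  N12 sheds 200 L/s to N18, N5: 100 each.
    N18: 10+100 = 110 > 70
    N5: 90+100 = 190 > 150
Round 2 — N18, N5 seize.
  N18 sheds 110 L/s to N17: 110 each.
    N17: 60+110 = 170 > 150
  N5 sheds 190 L/s to N10, N17, N28: 63 each (1 lost).
    N10: 20+63 = 83 > 70
    N17: 170+63 = 233 > 150
    N28: 30+63 = 93 > 60
Round 3 — N10, N17, N28 seize.
  N10 sheds 83 L/s: no online neighbours, lost.
  N17 sheds 233 L/s: no online neighbours, lost.
  N28 sheds 93 L/s: no online neighbours, lost.
No further seizures.

yes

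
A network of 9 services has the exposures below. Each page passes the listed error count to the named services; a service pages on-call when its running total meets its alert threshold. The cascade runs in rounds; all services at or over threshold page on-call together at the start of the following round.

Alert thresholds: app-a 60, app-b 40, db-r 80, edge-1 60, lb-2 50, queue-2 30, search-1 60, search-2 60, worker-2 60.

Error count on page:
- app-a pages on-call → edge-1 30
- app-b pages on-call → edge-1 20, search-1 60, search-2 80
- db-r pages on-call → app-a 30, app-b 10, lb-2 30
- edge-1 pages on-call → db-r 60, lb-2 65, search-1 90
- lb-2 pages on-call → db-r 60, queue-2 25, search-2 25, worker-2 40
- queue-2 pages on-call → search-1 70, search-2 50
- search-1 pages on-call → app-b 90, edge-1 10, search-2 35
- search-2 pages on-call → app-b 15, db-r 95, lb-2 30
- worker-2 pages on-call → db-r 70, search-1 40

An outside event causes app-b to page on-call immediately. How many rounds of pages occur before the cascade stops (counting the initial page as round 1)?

Round 1 — app-b pages on-call (initial).
  edge-1: +20 → 20 < 60
  search-1: +60 → 60 ≥ 60
  search-2: +80 → 80 ≥ 60
Round 2 — search-1, search-2 page on-call.
  db-r: +95 → 95 ≥ 80
  edge-1: +10 → 30 < 60
  lb-2: +30 → 30 < 50
Round 3 — db-r pages on-call.
  app-a: +30 → 30 < 60
  lb-2: +30 → 60 ≥ 50
Round 4 — lb-2 pages on-call.
  queue-2: +25 → 25 < 30
  worker-2: +40 → 40 < 60
No further pages.

4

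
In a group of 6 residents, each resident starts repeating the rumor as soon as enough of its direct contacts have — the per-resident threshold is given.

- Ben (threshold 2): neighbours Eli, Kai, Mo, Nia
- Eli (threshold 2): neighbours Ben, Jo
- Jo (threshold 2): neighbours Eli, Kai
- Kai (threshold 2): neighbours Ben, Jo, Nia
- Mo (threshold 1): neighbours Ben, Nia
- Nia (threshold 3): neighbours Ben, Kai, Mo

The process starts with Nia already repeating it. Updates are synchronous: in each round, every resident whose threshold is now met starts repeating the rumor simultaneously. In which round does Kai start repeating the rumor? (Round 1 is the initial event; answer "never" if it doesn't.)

Round 1 — Nia starts repeating the rumor (initial).
Round 2 — checking thresholds:
  Ben: 1 of 4 neighbours < 2, below threshold.
  Kai: 1 of 3 neighbours < 2, below threshold.
  Mo: 1 of 2 neighbours ≥ 1, starts repeating the rumor.
Round 3 — checking thresholds:
  Ben: 2 of 4 neighbours ≥ 2, starts repeating the rumor.
  Kai: 1 of 3 neighbours < 2, below threshold.
Round 4 — checking thresholds:
  Eli: 1 of 2 neighbours < 2, below threshold.
  Kai: 2 of 3 neighbours ≥ 2, starts repeating the rumor.
Round 5 — no new spreads; cascade stops.

4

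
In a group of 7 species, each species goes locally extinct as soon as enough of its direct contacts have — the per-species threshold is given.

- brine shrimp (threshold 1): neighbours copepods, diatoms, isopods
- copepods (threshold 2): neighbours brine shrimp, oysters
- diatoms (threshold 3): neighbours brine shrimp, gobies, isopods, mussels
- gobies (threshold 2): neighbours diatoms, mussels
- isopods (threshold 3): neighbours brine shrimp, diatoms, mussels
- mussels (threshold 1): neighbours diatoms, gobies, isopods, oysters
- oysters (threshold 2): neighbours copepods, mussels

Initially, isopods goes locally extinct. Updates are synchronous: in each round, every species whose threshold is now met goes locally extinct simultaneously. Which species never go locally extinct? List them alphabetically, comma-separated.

Round 1 — isopods goes locally extinct (initial).
Round 2 — checking thresholds:
  brine shrimp: 1 of 3 neighbours ≥ 1, goes locally extinct.
  diatoms: 1 of 4 neighbours < 3, not yet.
  mussels: 1 of 4 neighbours ≥ 1, goes locally extinct.
Round 3 — checking thresholds:
  copepods: 1 of 2 neighbours < 2, not yet.
  diatoms: 3 of 4 neighbours ≥ 3, goes locally extinct.
  gobies: 1 of 2 neighbours < 2, not yet.
  oysters: 1 of 2 neighbours < 2, not yet.
Round 4 — checking thresholds:
  copepods: 1 of 2 neighbours < 2, not yet.
  gobies: 2 of 2 neighbours ≥ 2, goes locally extinct.
  oysters: 1 of 2 neighbours < 2, not yet.
Round 5 — no new extinctions; cascade stops.

copepods, oysters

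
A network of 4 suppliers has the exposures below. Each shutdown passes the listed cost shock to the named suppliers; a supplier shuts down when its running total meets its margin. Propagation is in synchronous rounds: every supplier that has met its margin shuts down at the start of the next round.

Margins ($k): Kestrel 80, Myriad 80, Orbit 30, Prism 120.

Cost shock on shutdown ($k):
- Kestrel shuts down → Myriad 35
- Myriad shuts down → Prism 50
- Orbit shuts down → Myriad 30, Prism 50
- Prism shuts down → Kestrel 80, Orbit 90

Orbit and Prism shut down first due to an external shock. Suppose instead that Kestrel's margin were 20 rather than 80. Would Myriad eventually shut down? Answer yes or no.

no

With Kestrel's margin at 20:
Round 1 — Orbit, Prism shut down (initial).
  Kestrel: +80 → 80 ≥ 20
  Myriad: +30 → 30 < 80
Round 2 — Kestrel shuts down.
  Myriad: +35 → 65 < 80
No further shutdowns.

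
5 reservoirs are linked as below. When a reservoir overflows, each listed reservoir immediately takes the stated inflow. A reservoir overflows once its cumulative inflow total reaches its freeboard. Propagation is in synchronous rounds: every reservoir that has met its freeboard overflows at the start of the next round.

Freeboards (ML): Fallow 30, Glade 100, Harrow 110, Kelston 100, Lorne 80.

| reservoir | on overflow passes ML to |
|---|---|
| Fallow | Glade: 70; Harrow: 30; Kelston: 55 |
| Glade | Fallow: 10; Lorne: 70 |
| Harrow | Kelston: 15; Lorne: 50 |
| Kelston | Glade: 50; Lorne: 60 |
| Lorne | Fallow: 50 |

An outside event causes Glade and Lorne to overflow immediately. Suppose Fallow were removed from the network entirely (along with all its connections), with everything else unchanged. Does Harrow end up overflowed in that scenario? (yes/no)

no

With Fallow removed:
Round 1 — Glade, Lorne overflow (initial).
No further overflows.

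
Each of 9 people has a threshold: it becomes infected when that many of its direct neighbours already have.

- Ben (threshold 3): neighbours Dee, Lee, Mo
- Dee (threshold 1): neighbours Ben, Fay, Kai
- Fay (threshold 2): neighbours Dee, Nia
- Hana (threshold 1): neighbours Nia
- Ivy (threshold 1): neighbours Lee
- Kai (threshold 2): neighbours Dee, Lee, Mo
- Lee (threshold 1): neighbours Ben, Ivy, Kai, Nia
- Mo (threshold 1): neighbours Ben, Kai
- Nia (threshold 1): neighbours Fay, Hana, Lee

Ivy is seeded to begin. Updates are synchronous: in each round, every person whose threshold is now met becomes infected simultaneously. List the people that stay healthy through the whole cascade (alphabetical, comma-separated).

Round 1 — Ivy becomes infected (initial).
Round 2 — checking thresholds:
  Lee: 1 of 4 neighbours ≥ 1, becomes infected.
Round 3 — checking thresholds:
  Ben: 1 of 3 neighbours < 3, below threshold.
  Kai: 1 of 3 neighbours < 2, below threshold.
  Nia: 1 of 3 neighbours ≥ 1, becomes infected.
Round 4 — checking thresholds:
  Ben: 1 of 3 neighbours < 3, below threshold.
  Fay: 1 of 2 neighbours < 2, below threshold.
  Hana: 1 of 1 neighbours ≥ 1, becomes infected.
  Kai: 1 of 3 neighbours < 2, below threshold.
Round 5 — no new infections; cascade stops.

Ben, Dee, Fay, Kai, Mo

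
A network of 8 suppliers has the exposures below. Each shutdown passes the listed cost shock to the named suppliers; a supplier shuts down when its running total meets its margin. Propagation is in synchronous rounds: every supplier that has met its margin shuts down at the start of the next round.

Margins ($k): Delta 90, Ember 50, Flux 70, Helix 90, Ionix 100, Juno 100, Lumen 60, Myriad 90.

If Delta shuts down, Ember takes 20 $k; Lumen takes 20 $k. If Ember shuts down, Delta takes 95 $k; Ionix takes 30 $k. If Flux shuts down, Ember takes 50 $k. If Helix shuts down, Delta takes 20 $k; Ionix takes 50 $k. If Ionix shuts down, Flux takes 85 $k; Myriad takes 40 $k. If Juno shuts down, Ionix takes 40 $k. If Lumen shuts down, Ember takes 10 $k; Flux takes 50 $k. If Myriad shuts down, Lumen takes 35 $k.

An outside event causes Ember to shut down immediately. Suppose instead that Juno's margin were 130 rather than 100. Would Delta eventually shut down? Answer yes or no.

With Juno's margin at 130:
Round 1 — Ember shuts down (initial).
  Delta: +95 → 95 ≥ 90
  Ionix: +30 → 30 < 100
Round 2 — Delta shuts down.
  Lumen: +20 → 20 < 60
No further shutdowns.

yes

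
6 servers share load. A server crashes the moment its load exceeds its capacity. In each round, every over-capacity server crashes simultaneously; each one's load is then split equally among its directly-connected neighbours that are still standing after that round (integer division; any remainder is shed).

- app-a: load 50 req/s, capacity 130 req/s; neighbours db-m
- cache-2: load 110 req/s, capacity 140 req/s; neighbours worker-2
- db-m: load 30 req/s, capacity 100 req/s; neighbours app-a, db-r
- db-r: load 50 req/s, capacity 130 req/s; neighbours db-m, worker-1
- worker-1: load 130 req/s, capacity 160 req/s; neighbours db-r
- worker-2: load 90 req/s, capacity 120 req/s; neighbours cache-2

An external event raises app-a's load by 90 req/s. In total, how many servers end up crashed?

Round 1 — app-a at 140 > 130. app-a crashes.
  app-a sheds 140 req/s to db-m: 140 each.
    db-m: 30+140 = 170 > 100
Round 2 — db-m crashes.
  db-m sheds 170 req/s to db-r: 170 each.
    db-r: 50+170 = 220 > 130
Round 3 — db-r crashes.
  db-r sheds 220 req/s to worker-1: 220 each.
    worker-1: 130+220 = 350 > 160
Round 4 — worker-1 crashes.
  worker-1 sheds 350 req/s: no online neighbours, lost.
No further crashes.

4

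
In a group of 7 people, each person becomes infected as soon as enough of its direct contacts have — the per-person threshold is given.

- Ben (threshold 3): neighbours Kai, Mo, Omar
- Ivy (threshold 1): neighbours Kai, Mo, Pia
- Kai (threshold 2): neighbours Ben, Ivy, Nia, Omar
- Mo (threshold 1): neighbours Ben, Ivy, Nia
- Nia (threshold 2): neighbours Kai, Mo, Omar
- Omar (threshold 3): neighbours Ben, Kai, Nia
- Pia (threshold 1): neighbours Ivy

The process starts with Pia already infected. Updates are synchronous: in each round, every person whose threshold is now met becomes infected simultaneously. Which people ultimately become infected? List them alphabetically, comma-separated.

Round 1 — Pia becomes infected (initial).
Round 2 — checking thresholds:
  Ivy: 1 of 3 neighbours ≥ 1, becomes infected.
Round 3 — checking thresholds:
  Kai: 1 of 4 neighbours < 2, not yet.
  Mo: 1 of 3 neighbours ≥ 1, becomes infected.
Round 4 — no new infections; cascade stops.

Ivy, Mo, Pia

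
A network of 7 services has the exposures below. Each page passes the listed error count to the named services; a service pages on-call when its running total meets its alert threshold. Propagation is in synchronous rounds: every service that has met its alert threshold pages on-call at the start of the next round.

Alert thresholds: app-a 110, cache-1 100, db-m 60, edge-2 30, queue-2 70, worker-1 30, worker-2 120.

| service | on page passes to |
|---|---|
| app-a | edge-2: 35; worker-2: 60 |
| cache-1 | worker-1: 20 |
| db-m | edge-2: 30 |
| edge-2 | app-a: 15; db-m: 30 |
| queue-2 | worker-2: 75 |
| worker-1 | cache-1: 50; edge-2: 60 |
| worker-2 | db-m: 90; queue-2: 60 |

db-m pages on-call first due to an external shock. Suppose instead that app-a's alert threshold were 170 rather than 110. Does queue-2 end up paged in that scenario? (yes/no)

With app-a's alert threshold at 170:
Round 1 — db-m pages on-call (initial).
  edge-2: +30 → 30 ≥ 30
Round 2 — edge-2 pages on-call.
  app-a: +15 → 15 < 170
No further pages.

no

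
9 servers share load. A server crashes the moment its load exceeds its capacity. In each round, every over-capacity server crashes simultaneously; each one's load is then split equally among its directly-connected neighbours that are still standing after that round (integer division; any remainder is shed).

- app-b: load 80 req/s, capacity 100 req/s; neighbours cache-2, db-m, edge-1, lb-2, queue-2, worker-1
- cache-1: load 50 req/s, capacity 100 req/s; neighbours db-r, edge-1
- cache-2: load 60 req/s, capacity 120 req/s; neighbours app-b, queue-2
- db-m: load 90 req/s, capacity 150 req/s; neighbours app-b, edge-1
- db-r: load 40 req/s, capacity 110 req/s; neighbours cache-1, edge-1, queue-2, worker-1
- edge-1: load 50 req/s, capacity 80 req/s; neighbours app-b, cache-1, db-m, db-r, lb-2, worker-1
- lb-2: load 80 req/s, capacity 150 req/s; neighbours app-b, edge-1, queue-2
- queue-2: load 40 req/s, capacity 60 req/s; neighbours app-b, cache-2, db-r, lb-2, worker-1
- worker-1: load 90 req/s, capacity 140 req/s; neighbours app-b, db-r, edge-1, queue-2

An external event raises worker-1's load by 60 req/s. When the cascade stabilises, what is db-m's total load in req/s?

150

Round 1 — worker-1 at 150 > 140. worker-1 crashes.
  worker-1 sheds 150 req/s to app-b, db-r, edge-1, queue-2: 37 each (2 lost).
    app-b: 80+37 = 117 > 100
    db-r: 40+37 = 77 ≤ 110
    edge-1: 50+37 = 87 > 80
    queue-2: 40+37 = 77 > 60
Round 2 — app-b, edge-1, queue-2 crash.
  app-b sheds 117 req/s to cache-2, db-m, lb-2: 39 each.
    cache-2: 60+39 = 99 ≤ 120
    db-m: 90+39 = 129 ≤ 150
    lb-2: 80+39 = 119 ≤ 150
  edge-1 sheds 87 req/s to cache-1, db-m, db-r, lb-2: 21 each (3 lost).
    cache-1: 50+21 = 71 ≤ 100
    db-m: 129+21 = 150 ≤ 150
    db-r: 77+21 = 98 ≤ 110
    lb-2: 119+21 = 140 ≤ 150
  queue-2 sheds 77 req/s to cache-2, db-r, lb-2: 25 each (2 lost).
    cache-2: 99+25 = 124 > 120
    db-r: 98+25 = 123 > 110
    lb-2: 140+25 = 165 > 150
Round 3 — cache-2, db-r, lb-2 crash.
  cache-2 sheds 124 req/s: no online neighbours, lost.
  db-r sheds 123 req/s to cache-1: 123 each.
    cache-1: 71+123 = 194 > 100
  lb-2 sheds 165 req/s: no online neighbours, lost.
Round 4 — cache-1 crashes.
  cache-1 sheds 194 req/s: no online neighbours, lost.
No further crashes.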